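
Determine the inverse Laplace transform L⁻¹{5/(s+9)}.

L⁻¹{1/(s-a)} = e^(at), so L⁻¹{1/(s+9)} = e^(-9t), and L⁻¹{5/(s+9)} = 5·e^(-9t)

Final answer: 5·e^(-9t)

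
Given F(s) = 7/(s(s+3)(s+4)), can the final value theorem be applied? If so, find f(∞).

Poles of sF(s) = 7/((s+3)(s+4)) are at s = -3 and s = -4, both in the left half-plane. Theorem applies. f(∞) = lim_{s→0} sF(s) = 7/(3·4) = 7/12

Final answer: 7/12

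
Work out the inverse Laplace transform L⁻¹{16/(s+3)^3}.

L⁻¹{n!/(s-a)^(n+1)} = t^n·e^(at) with n=2, a=-3. So L⁻¹{2/(s+3)^3} = t^2·e^(-3t), and L⁻¹{16/(s+3)^3} = (16/2)·t^2·e^(-3t) = 8·t^2·e^(-3t)

Final answer: 8·t^2·e^(-3t)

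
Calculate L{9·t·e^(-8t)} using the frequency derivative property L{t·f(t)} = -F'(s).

L{e^(-8t)} = 1/(s+8). By frequency derivative: L{t·e^(-8t)} = -d/ds[1/(s+8)] = -(-1)/(s+8)² = 1/(s+8)². Then L{9·t·e^(-8t)} = 9·1/(s+8)² = 9/(s+8)²

Final answer: 9/(s+8)²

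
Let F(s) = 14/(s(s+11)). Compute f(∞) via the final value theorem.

f(∞) = lim_{s→0} s·14/(s(s+11)) = lim_{s→0} 14/(s+11) = 14/11 = 14/11

Final answer: 14/11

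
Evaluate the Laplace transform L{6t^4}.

L{6t^4} = 6 · L{t^4} = 6 · 24/s^5 = 144/s^5

Final answer: 144/s^5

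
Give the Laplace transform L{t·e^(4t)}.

L{t^n·e^(at)} = n!/(s-a)^(n+1), so L{t·e^(4t)} = 1/(s-4)^2

Final answer: 1/(s-4)^2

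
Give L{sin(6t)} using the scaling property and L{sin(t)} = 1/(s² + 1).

Using L{f(at)} = (1/a)F(s/a) with a=6: L{sin(6t)} = (1/6) · 1/((s/6)² + 1) = (1/6) · 1·36/(s² + 36) = 6/(s² + 36)

Final answer: 6/(s² + 36)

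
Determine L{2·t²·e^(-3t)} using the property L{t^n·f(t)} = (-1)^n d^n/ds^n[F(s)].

L{e^(-3t)} = 1/(s+3). d/ds[1/(s+3)] = -1/(s+3)². d²/ds²[1/(s+3)] = 2/(s+3)³. So L{t²·e^(-3t)} = (-1)² · 2/(s+3)³ = 2/(s+3)³. Then L{2·t²·e^(-3t)} = 2·2/(s+3)³ = 4/(s+3)³

Final answer: 4/(s+3)³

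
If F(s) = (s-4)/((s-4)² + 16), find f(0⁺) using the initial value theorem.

f(0⁺) = lim_{s→∞} sF(s) = lim_{s→∞} s(s-4)/((s-4)² + 16) = 1

Final answer: 1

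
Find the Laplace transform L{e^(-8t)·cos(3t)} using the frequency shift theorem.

Frequency shift: L{e^(at)f(t)} = F(s-a). L{e^(-8t)·cos(3t)} = (s+8)/((s+8)² + 9)

Final answer: (s+8)/((s+8)² + 9)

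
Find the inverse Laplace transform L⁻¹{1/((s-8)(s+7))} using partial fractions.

Decompose: A/(s-8) + B/(s+7). A = 1/15, B = -1/15. f(t) = (e^(8t) - e^(-7t))/15

Final answer: (e^(8t) - e^(-7t))/15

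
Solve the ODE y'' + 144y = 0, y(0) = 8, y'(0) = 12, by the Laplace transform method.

L{y''} + 144L{y} = 0. s²Y - 8s - 12 + 144Y = 0. Y(s² + 144) = 8s + 12. Y = (8s + 12)/(s² + 144). Inverting: y(t) = 8cos(12t) + sin(12t)

Final answer: y(t) = 8cos(12t) + sin(12t)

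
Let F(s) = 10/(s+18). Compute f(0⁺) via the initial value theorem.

f(0⁺) = lim_{s→∞} s·10/(s+18) = lim_{s→∞} 10s/(s+18) = 10

Final answer: 10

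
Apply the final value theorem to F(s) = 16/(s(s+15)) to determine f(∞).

f(∞) = lim_{s→0} s·16/(s(s+15)) = lim_{s→0} 16/(s+15) = 16/15 = 16/15

Final answer: 16/15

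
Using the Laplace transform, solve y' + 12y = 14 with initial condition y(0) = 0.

sY + 12Y = 14/s. Y = 14/(s(s+12)). Partial fractions: Y = 7/6/s - 7/6/(s+12)

Final answer: y(t) = 7/6(1 - e^(-12t))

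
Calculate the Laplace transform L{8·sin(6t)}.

L{sin(ωt)} = ω/(s² + ω²), so L{sin(6t)} = 6/(s² + 36). Then L{8·sin(6t)} = 8·6/(s² + 36) = 48/(s² + 36)

Final answer: 48/(s² + 36)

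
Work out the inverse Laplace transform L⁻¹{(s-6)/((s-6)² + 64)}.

Using frequency shift, L⁻¹{(s-6)/((s-6)² + 64)} = e^(6t)·cos(8t)

Final answer: e^(6t)·cos(8t)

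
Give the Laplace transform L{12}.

L{12} = 12 · L{1} = 12/s

Final answer: 12/s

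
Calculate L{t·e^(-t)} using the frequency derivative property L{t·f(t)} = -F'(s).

L{e^(-t)} = 1/(s+1). By frequency derivative: L{t·e^(-t)} = -d/ds[1/(s+1)] = -(-1)/(s+1)² = 1/(s+1)²

Final answer: 1/(s+1)²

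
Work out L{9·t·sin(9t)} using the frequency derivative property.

L{sin(9t)} = 9/(s² + 81). By L{t·f(t)} = -F'(s): -d/ds[9/(s² + 81)] = -(9)·(-2s)/(s² + 81)² = 18s/(s² + 81)². Then L{9·t·sin(9t)} = 9·18s/(s² + 81)² = 162s/(s² + 81)²

Final answer: 162s/(s² + 81)²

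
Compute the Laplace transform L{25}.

L{25} = 25 · L{1} = 25/s

Final answer: 25/s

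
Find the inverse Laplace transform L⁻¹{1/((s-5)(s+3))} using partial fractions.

Decompose: A/(s-5) + B/(s+3). A = 1/8, B = -1/8. f(t) = (e^(5t) - e^(-3t))/8

Final answer: (e^(5t) - e^(-3t))/8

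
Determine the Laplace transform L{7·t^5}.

L{t^n} = n!/s^(n+1), so L{t^5} = 120/s^6. Then L{7·t^5} = 7·120/s^6 = 840/s^6

Final answer: 840/s^6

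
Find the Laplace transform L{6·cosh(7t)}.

L{cosh(ωt)} = s/(s² - ω²), so L{cosh(7t)} = s/(s² - 49). Then L{6·cosh(7t)} = 6·s/(s² - 49) = 6s/(s² - 49)

Final answer: 6s/(s² - 49)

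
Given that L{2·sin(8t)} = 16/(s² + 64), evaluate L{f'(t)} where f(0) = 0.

L{f'(t)} = s·F(s) - f(0) = s·16/(s² + 64) - 0 = 16s/(s² + 64)

Final answer: 16s/(s² + 64)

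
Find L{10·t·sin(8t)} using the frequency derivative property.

L{sin(8t)} = 8/(s² + 64). By L{t·f(t)} = -F'(s): -d/ds[8/(s² + 64)] = -(8)·(-2s)/(s² + 64)² = 16s/(s² + 64)². Then L{10·t·sin(8t)} = 10·16s/(s² + 64)² = 160s/(s² + 64)²

Final answer: 160s/(s² + 64)²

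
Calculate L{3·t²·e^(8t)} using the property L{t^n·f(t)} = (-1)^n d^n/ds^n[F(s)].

L{e^(8t)} = 1/(s-8). d/ds[1/(s-8)] = -1/(s-8)². d²/ds²[1/(s-8)] = 2/(s-8)³. So L{t²·e^(8t)} = (-1)² · 2/(s-8)³ = 2/(s-8)³. Then L{3·t²·e^(8t)} = 3·2/(s-8)³ = 6/(s-8)³

Final answer: 6/(s-8)³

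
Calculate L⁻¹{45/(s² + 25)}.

This is the form c·a/(s² + a²) with a = 5, c = 9. L⁻¹ = 9·sin(5t)

Final answer: 9·sin(5t)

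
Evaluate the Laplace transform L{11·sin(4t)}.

L{sin(ωt)} = ω/(s² + ω²), so L{sin(4t)} = 4/(s² + 16). Then L{11·sin(4t)} = 11·4/(s² + 16) = 44/(s² + 16)

Final answer: 44/(s² + 16)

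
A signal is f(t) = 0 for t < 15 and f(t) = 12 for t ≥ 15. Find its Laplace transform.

f(t) = 12·u(t-15). L{u(t-15)} = e^(-15s)/s, so L{f(t)} = 12·e^(-15s)/s

Final answer: 12·e^(-15s)/s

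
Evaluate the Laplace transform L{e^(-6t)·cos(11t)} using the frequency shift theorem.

Frequency shift: L{e^(at)f(t)} = F(s-a). L{e^(-6t)·cos(11t)} = (s+6)/((s+6)² + 121)

Final answer: (s+6)/((s+6)² + 121)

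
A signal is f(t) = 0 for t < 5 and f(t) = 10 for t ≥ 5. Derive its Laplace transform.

f(t) = 10·u(t-5). L{u(t-5)} = e^(-5s)/s, so L{f(t)} = 10·e^(-5s)/s

Final answer: 10·e^(-5s)/s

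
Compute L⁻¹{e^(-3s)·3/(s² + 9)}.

L⁻¹{3/(s² + 9)} = sin(3t). By the time shift theorem, L⁻¹{e^(-as)F(s)} = u(t-a)f(t-a) with a=3, so L⁻¹{e^(-3s)·3/(s² + 9)} = u(t-3)·sin(3(t-3))

Final answer: u(t-3)·sin(3(t-3))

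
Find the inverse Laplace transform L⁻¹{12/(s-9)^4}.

L⁻¹{n!/(s-a)^(n+1)} = t^n·e^(at) with n=3, a=9. So L⁻¹{6/(s-9)^4} = t^3·e^(9t), and L⁻¹{12/(s-9)^4} = (12/6)·t^3·e^(9t) = 2·t^3·e^(9t)

Final answer: 2·t^3·e^(9t)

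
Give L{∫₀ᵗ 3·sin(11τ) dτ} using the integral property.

L{∫₀ᵗ f(τ)dτ} = F(s)/s with F(s) = 33/(s² + 121), so the result is (33/(s² + 121))/s = 33/(s(s² + 121))

Final answer: 33/(s(s² + 121))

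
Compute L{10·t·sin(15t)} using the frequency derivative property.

L{sin(15t)} = 15/(s² + 225). By L{t·f(t)} = -F'(s): -d/ds[15/(s² + 225)] = -(15)·(-2s)/(s² + 225)² = 30s/(s² + 225)². Then L{10·t·sin(15t)} = 10·30s/(s² + 225)² = 300s/(s² + 225)²

Final answer: 300s/(s² + 225)²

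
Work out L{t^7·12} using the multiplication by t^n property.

L{12} = 12/s. d^1/ds^1[1/s] = -1/s². d^2/ds^2[1/s] = 2/s^3. d^3/ds^3[1/s] = -6/s^4. d^4/ds^4[1/s] = 24/s^5. d^5/ds^5[1/s] = -120/s^6. d^6/ds^6[1/s] = 720/s^7. d^7/ds^7[1/s] = -5040/s^8. So L{t^7} = (-1)^{7}·-5040/s^8 = 5040/s^8. Then L{t^7·12} = 12·5040/s^8 = 60480/s^8

Final answer: 60480/s^8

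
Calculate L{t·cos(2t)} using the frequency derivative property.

L{cos(2t)} = s/(s² + 4). Derivative: d/ds[s/(s² + 4)] = [(s² + 4) - s·2s]/(s² + 4)² = (4 - s²)/(s² + 4)². So L{t·cos(2t)} = -F'(s) = (s² - 4)/(s² + 4)²

Final answer: (s² - 4)/(s² + 4)²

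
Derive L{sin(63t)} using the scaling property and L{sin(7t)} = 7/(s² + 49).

Using L{f(at)} = (1/a)F(s/a) with a=9: L{sin(63t)} = (1/9) · 7/((s/9)² + 49) = (1/9) · 7·81/(s² + 3969) = 63/(s² + 3969)

Final answer: 63/(s² + 3969)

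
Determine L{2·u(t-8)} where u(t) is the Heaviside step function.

L{u(t-a)} = e^(-as)/s. Here a=8, so L{u(t-8)} = e^(-8s)/s, and L{2·u(t-8)} = 2·e^(-8s)/s

Final answer: 2·e^(-8s)/s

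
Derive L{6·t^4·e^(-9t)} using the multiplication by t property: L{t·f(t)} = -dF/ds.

Using L{t^n·e^(at)} = n!/(s-a)^(n+1), L{t^4·e^(-9t)} = 24/(s+9)^5, so L{6·t^4·e^(-9t)} = 6·24/(s+9)^5 = 144/(s+9)^5

Final answer: 144/(s+9)^5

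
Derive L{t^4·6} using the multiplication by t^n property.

L{6} = 6/s. d^1/ds^1[1/s] = -1/s². d^2/ds^2[1/s] = 2/s^3. d^3/ds^3[1/s] = -6/s^4. d^4/ds^4[1/s] = 24/s^5. So L{t^4} = (-1)^{4}·24/s^5 = 24/s^5. Then L{t^4·6} = 6·24/s^5 = 144/s^5

Final answer: 144/s^5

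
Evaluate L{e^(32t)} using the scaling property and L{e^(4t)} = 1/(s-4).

Using L{f(at)} = (1/a)F(s/a) with a=8 and f(t) = e^(4t): L{e^(32t)} = (1/8) · 1/((s/8)-4) = (1/8) · 8/(s-32) = 1/(s-32)

Final answer: 1/(s-32)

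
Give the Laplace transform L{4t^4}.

L{4t^4} = 4 · L{t^4} = 4 · 24/s^5 = 96/s^5

Final answer: 96/s^5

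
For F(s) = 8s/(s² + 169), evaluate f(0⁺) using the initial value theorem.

f(0⁺) = lim_{s→∞} s·8s/(s² + 169) = lim_{s→∞} 8s²/(s² + 169) = 8

Final answer: 8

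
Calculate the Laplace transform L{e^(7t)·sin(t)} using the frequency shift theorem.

Frequency shift: L{e^(at)f(t)} = F(s-a). L{e^(7t)·sin(t)} = 1/((s-7)² + 1)

Final answer: 1/((s-7)² + 1)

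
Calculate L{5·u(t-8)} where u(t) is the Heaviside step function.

L{u(t-a)} = e^(-as)/s. Here a=8, so L{u(t-8)} = e^(-8s)/s, and L{5·u(t-8)} = 5·e^(-8s)/s

Final answer: 5·e^(-8s)/s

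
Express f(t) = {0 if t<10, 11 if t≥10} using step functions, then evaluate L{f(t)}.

f(t) = 11·u(t-10). L{u(t-10)} = e^(-10s)/s, so L{f(t)} = 11·e^(-10s)/s

Final answer: 11·e^(-10s)/s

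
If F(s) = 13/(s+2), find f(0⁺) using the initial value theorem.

f(0⁺) = lim_{s→∞} s·13/(s+2) = lim_{s→∞} 13s/(s+2) = 13

Final answer: 13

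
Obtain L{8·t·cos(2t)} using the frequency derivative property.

L{cos(2t)} = s/(s² + 4). Derivative: d/ds[s/(s² + 4)] = [(s² + 4) - s·2s]/(s² + 4)² = (4 - s²)/(s² + 4)². So L{t·cos(2t)} = -F'(s) = (s² - 4)/(s² + 4)². Then L{8·t·cos(2t)} = 8·(s² - 4)/(s² + 4)²

Final answer: 8·(s² - 4)/(s² + 4)²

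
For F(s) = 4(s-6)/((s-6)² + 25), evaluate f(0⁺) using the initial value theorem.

f(0⁺) = lim_{s→∞} sF(s) = lim_{s→∞} 4s(s-6)/((s-6)² + 25) = 4

Final answer: 4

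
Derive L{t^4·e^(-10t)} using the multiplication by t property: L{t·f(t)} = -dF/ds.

Using L{t^n·e^(at)} = n!/(s-a)^(n+1), L{t^4·e^(-10t)} = 24/(s+10)^5

Final answer: 24/(s+10)^5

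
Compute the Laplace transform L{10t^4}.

L{10t^4} = 10 · L{t^4} = 10 · 24/s^5 = 240/s^5

Final answer: 240/s^5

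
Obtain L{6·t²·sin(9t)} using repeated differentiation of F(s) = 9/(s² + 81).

F(s) = 9/(s² + 81). F'(s) = -18s/(s² + 81)². F''(s) = -18(81 - 3s²)/(s² + 81)³ = (54s² - 1458)/(s² + 81)³. So L{t²·sin(9t)} = (-1)² F''(s) = (54s² - 1458)/(s² + 81)³. Then L{6·t²·sin(9t)} = 6·(54s² - 1458)/(s² + 81)³ = (324s² - 8748)/(s² + 81)³

Final answer: (324s² - 8748)/(s² + 81)³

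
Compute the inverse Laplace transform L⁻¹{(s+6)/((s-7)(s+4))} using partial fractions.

Using partial fractions, f(t) = (13e^(7t) - 2e^(-4t))/11

Final answer: (13e^(7t) - 2e^(-4t))/11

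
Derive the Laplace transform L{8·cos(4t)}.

L{cos(ωt)} = s/(s² + ω²), so L{cos(4t)} = s/(s² + 16). Then L{8·cos(4t)} = 8·s/(s² + 16) = 8s/(s² + 16)

Final answer: 8s/(s² + 16)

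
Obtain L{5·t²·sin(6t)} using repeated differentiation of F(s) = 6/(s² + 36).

F(s) = 6/(s² + 36). F'(s) = -12s/(s² + 36)². F''(s) = -12(36 - 3s²)/(s² + 36)³ = (36s² - 432)/(s² + 36)³. So L{t²·sin(6t)} = (-1)² F''(s) = (36s² - 432)/(s² + 36)³. Then L{5·t²·sin(6t)} = 5·(36s² - 432)/(s² + 36)³ = (180s² - 2160)/(s² + 36)³

Final answer: (180s² - 2160)/(s² + 36)³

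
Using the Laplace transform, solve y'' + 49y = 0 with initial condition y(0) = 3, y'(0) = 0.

L{y''} + 49L{y} = 0. s²Y - 3s - 0 + 49Y = 0. Y(s² + 49) = 3s. Y = (3s)/(s² + 49). Inverting: y(t) = 3cos(7t)

Final answer: y(t) = 3cos(7t)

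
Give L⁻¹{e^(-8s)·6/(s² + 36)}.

L⁻¹{6/(s² + 36)} = sin(6t). By the time shift theorem, L⁻¹{e^(-as)F(s)} = u(t-a)f(t-a) with a=8, so L⁻¹{e^(-8s)·6/(s² + 36)} = u(t-8)·sin(6(t-8))

Final answer: u(t-8)·sin(6(t-8))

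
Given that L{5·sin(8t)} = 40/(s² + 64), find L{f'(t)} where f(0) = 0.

L{f'(t)} = s·F(s) - f(0) = s·40/(s² + 64) - 0 = 40s/(s² + 64)

Final answer: 40s/(s² + 64)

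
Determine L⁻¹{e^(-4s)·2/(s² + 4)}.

L⁻¹{2/(s² + 4)} = sin(2t). By the time shift theorem, L⁻¹{e^(-as)F(s)} = u(t-a)f(t-a) with a=4, so L⁻¹{e^(-4s)·2/(s² + 4)} = u(t-4)·sin(2(t-4))

Final answer: u(t-4)·sin(2(t-4))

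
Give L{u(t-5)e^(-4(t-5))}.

u(t-a)f(t-a) with f(t)=e^(-4t). L{e^(-4t)} = 1/(s+4). By time shift: e^(-5s)/(s+4)

Final answer: e^(-5s)/(s+4)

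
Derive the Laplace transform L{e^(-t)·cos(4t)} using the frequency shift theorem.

Frequency shift: L{e^(at)f(t)} = F(s-a). L{e^(-t)·cos(4t)} = (s+1)/((s+1)² + 16)

Final answer: (s+1)/((s+1)² + 16)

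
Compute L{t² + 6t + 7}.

L{t² + 6t + 7} = 2/s³ + 6/s² + 7/s = 2/s³ + 6/s² + 7/s

Final answer: 2/s³ + 6/s² + 7/s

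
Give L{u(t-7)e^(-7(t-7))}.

u(t-a)f(t-a) with f(t)=e^(-7t). L{e^(-7t)} = 1/(s+7). By time shift: e^(-7s)/(s+7)

Final answer: e^(-7s)/(s+7)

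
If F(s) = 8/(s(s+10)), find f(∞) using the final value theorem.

f(∞) = lim_{s→0} s·8/(s(s+10)) = lim_{s→0} 8/(s+10) = 8/10 = 4/5

Final answer: 4/5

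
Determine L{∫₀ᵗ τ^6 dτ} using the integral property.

L{∫₀ᵗ f(τ)dτ} = F(s)/s with f(t) = t^6. F(s) = 720/s^7, so L{∫₀ᵗ τ^6 dτ} = (720/s^7)/s = 720/s^8. (Check: ∫₀ᵗ τ^6 dτ = t^7/7.)

Final answer: 720/s^8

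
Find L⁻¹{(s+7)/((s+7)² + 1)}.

Using frequency shift: L⁻¹{(s-a)/((s-a)² + b²)} = e^(at)cos(bt). Here a=-7, b=1

Final answer: e^(-7t)·cos(t)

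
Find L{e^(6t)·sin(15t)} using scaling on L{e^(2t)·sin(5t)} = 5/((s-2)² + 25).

Scaling with a=3: L{e^(6t)·sin(15t)} = (1/3) · 5/((s/3-2)² + 25). Simplifying: 15/((s-6)² + 225)

Final answer: 15/((s-6)² + 225)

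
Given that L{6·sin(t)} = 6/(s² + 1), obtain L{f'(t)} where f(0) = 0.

L{f'(t)} = s·F(s) - f(0) = s·6/(s² + 1) - 0 = 6s/(s² + 1)

Final answer: 6s/(s² + 1)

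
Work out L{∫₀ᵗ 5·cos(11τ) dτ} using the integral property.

L{∫₀ᵗ f(τ)dτ} = F(s)/s with F(s) = 5s/(s² + 121), so the result is (5s/(s² + 121))/s = 5/(s² + 121)

Final answer: 5/(s² + 121)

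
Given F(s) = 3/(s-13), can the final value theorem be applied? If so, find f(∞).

sF(s) = 3s/(s-13) has a pole at s = 13 in the right half-plane. Theorem does NOT apply (unstable system; f(t) = 3·e^(13t) grows without bound).

Final answer: Not applicable (unstable)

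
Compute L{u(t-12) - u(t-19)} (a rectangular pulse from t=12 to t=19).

L{u(t-a)} = e^(-as)/s. L{u(t-12) - u(t-19)} = (e^(-12s) - e^(-19s))/s

Final answer: (e^(-12s) - e^(-19s))/s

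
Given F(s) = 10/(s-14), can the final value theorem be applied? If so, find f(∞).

sF(s) = 10s/(s-14) has a pole at s = 14 in the right half-plane. Theorem does NOT apply (unstable system; f(t) = 10·e^(14t) grows without bound).

Final answer: Not applicable (unstable)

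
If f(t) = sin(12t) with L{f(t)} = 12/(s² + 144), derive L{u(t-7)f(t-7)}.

Time shift theorem: L{u(t-a)f(t-a)} = e^(-as)F(s). Here a=7, F(s) = 12/(s² + 144), so L{u(t-7)f(t-7)} = e^(-7s)·12/(s² + 144)

Final answer: e^(-7s)·12/(s² + 144)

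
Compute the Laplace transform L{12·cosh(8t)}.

L{cosh(ωt)} = s/(s² - ω²), so L{cosh(8t)} = s/(s² - 64). Then L{12·cosh(8t)} = 12·s/(s² - 64) = 12s/(s² - 64)

Final answer: 12s/(s² - 64)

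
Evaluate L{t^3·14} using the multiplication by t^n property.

L{14} = 14/s. d^1/ds^1[1/s] = -1/s². d^2/ds^2[1/s] = 2/s^3. d^3/ds^3[1/s] = -6/s^4. So L{t^3} = (-1)^{3}·-6/s^4 = 6/s^4. Then L{t^3·14} = 14·6/s^4 = 84/s^4

Final answer: 84/s^4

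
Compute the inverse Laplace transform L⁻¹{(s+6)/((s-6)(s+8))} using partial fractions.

Using partial fractions, f(t) = (12e^(6t) + 2e^(-8t))/14

Final answer: (12e^(6t) + 2e^(-8t))/14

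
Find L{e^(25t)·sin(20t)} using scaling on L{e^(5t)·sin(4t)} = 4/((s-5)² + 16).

Scaling with a=5: L{e^(25t)·sin(20t)} = (1/5) · 4/((s/5-5)² + 16). Simplifying: 20/((s-25)² + 400)

Final answer: 20/((s-25)² + 400)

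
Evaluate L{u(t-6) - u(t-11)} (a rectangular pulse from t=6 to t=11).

L{u(t-a)} = e^(-as)/s. L{u(t-6) - u(t-11)} = (e^(-6s) - e^(-11s))/s

Final answer: (e^(-6s) - e^(-11s))/s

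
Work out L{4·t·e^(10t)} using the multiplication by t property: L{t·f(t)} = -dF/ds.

Using L{t^n·e^(at)} = n!/(s-a)^(n+1), L{t·e^(10t)} = 1/(s-10)^2, so L{4·t·e^(10t)} = 4·1/(s-10)^2 = 4/(s-10)^2

Final answer: 4/(s-10)^2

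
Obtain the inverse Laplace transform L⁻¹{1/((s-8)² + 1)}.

Using frequency shift, L⁻¹{1/((s-8)² + 1)} = e^(8t)·sin(t)

Final answer: e^(8t)·sin(t)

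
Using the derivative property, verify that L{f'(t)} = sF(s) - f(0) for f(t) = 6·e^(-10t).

f'(t) = -60e^(-10t). Direct: L{f'(t)} = -60/(s+10). Property: s·6/(s+10) - 6 = (6s - 6(s+10))/(s+10) = -60/(s+10). ✓

Final answer: -60/(s+10)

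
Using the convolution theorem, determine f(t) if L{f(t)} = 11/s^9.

11/s^9 = (11/s)·(1/s^8) = L{11}·L{t^7/5040}. By convolution, f(t) = 11*t^7/5040 = ∫₀ᵗ 11·τ^7/5040 dτ = 11·t^8/40320

Final answer: 11·t^8/40320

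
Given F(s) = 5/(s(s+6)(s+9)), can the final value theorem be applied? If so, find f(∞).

Poles of sF(s) = 5/((s+6)(s+9)) are at s = -6 and s = -9, both in the left half-plane. Theorem applies. f(∞) = lim_{s→0} sF(s) = 5/(6·9) = 5/54

Final answer: 5/54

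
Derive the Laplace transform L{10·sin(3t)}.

L{sin(ωt)} = ω/(s² + ω²), so L{sin(3t)} = 3/(s² + 9). Then L{10·sin(3t)} = 10·3/(s² + 9) = 30/(s² + 9)

Final answer: 30/(s² + 9)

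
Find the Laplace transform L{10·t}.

L{t^n} = n!/s^(n+1), so L{t} = 1/s^2. Then L{10·t} = 10·1/s^2 = 10/s^2

Final answer: 10/s^2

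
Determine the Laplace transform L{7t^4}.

L{7t^4} = 7 · L{t^4} = 7 · 24/s^5 = 168/s^5

Final answer: 168/s^5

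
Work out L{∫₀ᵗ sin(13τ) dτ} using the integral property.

L{∫₀ᵗ f(τ)dτ} = F(s)/s with F(s) = 13/(s² + 169), so the result is (13/(s² + 169))/s = 13/(s(s² + 169))

Final answer: 13/(s(s² + 169))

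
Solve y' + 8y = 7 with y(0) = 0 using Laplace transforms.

sY + 8Y = 7/s. Y = 7/(s(s+8)). Partial fractions: Y = 7/8/s - 7/8/(s+8)

Final answer: y(t) = 7/8(1 - e^(-8t))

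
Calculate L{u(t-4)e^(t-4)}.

u(t-a)f(t-a) with f(t)=e^t. L{e^t} = 1/(s-1). By time shift: e^(-4s)/(s-1)

Final answer: e^(-4s)/(s-1)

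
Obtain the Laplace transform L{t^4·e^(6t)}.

L{t^n·e^(at)} = n!/(s-a)^(n+1), so L{t^4·e^(6t)} = 24/(s-6)^5

Final answer: 24/(s-6)^5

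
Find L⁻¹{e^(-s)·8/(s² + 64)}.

L⁻¹{8/(s² + 64)} = sin(8t). By the time shift theorem, L⁻¹{e^(-as)F(s)} = u(t-a)f(t-a) with a=1, so L⁻¹{e^(-s)·8/(s² + 64)} = u(t-1)·sin(8(t-1))

Final answer: u(t-1)·sin(8(t-1))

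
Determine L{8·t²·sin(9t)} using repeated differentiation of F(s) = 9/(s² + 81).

F(s) = 9/(s² + 81). F'(s) = -18s/(s² + 81)². F''(s) = -18(81 - 3s²)/(s² + 81)³ = (54s² - 1458)/(s² + 81)³. So L{t²·sin(9t)} = (-1)² F''(s) = (54s² - 1458)/(s² + 81)³. Then L{8·t²·sin(9t)} = 8·(54s² - 1458)/(s² + 81)³ = (432s² - 11664)/(s² + 81)³

Final answer: (432s² - 11664)/(s² + 81)³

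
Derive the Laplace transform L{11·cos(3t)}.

L{cos(ωt)} = s/(s² + ω²), so L{cos(3t)} = s/(s² + 9). Then L{11·cos(3t)} = 11·s/(s² + 9) = 11s/(s² + 9)

Final answer: 11s/(s² + 9)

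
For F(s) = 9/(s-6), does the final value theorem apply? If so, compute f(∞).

sF(s) = 9s/(s-6) has a pole at s = 6 in the right half-plane. Theorem does NOT apply (unstable system; f(t) = 9·e^(6t) grows without bound).

Final answer: Not applicable (unstable)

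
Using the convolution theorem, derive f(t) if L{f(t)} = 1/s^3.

1/s^3 = (1/s)·(1/s^2) = L{1}·L{t}. By convolution, f(t) = 1*t = ∫₀ᵗ 1·τ dτ = t²/2

Final answer: t²/2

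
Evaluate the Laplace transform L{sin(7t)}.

L{sin(ωt)} = ω/(s² + ω²), so L{sin(7t)} = 7/(s² + 49)

Final answer: 7/(s² + 49)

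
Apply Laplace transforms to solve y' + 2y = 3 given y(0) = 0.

sY + 2Y = 3/s. Y = 3/(s(s+2)). Partial fractions: Y = 3/2/s - 3/2/(s+2)

Final answer: y(t) = 3/2(1 - e^(-2t))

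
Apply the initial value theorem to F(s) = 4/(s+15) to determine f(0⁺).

f(0⁺) = lim_{s→∞} s·4/(s+15) = lim_{s→∞} 4s/(s+15) = 4

Final answer: 4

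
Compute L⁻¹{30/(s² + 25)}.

This is the form c·a/(s² + a²) with a = 5, c = 6. L⁻¹ = 6·sin(5t)

Final answer: 6·sin(5t)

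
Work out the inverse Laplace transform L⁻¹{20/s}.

L⁻¹{c/s} = c, so L⁻¹{20/s} = 20

Final answer: 20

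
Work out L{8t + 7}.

L{8t + 7} = 8·L{t} + 7·L{1} = 8/s² + 7/s

Final answer: 8/s² + 7/s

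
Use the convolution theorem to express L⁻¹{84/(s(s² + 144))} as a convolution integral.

84/(s(s² + 144)) = (1/s)·(84/(s² + 144)) = L{1}·L{7·sin(12t)}. So f(t) = 1*(7·sin(12t)) = ∫₀ᵗ 7·sin(12τ) dτ

Final answer: ∫₀ᵗ 7·sin(12τ) dτ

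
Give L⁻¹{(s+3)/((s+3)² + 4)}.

Using frequency shift: L⁻¹{(s-a)/((s-a)² + b²)} = e^(at)cos(bt). Here a=-3, b=2

Final answer: e^(-3t)·cos(2t)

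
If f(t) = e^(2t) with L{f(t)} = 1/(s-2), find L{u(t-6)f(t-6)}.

Time shift theorem: L{u(t-a)f(t-a)} = e^(-as)F(s). Here a=6, F(s) = 1/(s-2), so L{u(t-6)f(t-6)} = e^(-6s)·1/(s-2)

Final answer: e^(-6s)·1/(s-2)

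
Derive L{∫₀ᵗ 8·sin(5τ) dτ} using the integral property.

L{∫₀ᵗ f(τ)dτ} = F(s)/s with F(s) = 40/(s² + 25), so the result is (40/(s² + 25))/s = 40/(s(s² + 25))

Final answer: 40/(s(s² + 25))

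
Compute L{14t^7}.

L{t^n} = n!/s^(n+1). So L{14t^7} = 14·7!/s^8 = 70560/s^8

Final answer: 70560/s^8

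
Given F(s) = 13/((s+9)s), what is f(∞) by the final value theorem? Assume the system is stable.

f(∞) = lim_{s→0} sF(s) = lim_{s→0} 13/(s+9) = 13/9

Final answer: 13/9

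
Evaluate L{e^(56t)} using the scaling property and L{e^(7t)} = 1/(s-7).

Using L{f(at)} = (1/a)F(s/a) with a=8 and f(t) = e^(7t): L{e^(56t)} = (1/8) · 1/((s/8)-7) = (1/8) · 8/(s-56) = 1/(s-56)

Final answer: 1/(s-56)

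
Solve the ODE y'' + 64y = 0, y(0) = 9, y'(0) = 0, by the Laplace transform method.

L{y''} + 64L{y} = 0. s²Y - 9s - 0 + 64Y = 0. Y(s² + 64) = 9s. Y = (9s)/(s² + 64). Inverting: y(t) = 9cos(8t)

Final answer: y(t) = 9cos(8t)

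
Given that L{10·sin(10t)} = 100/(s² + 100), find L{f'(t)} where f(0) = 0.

L{f'(t)} = s·F(s) - f(0) = s·100/(s² + 100) - 0 = 100s/(s² + 100)

Final answer: 100s/(s² + 100)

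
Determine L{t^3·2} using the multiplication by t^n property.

L{2} = 2/s. d^1/ds^1[1/s] = -1/s². d^2/ds^2[1/s] = 2/s^3. d^3/ds^3[1/s] = -6/s^4. So L{t^3} = (-1)^{3}·-6/s^4 = 6/s^4. Then L{t^3·2} = 2·6/s^4 = 12/s^4

Final answer: 12/s^4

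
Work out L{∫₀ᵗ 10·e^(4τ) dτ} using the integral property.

L{∫₀ᵗ f(τ)dτ} = F(s)/s with F(s) = 10/(s-4), so L{∫₀ᵗ 10·e^(4τ) dτ} = 10/(s(s-4))

Final answer: 10/(s(s-4))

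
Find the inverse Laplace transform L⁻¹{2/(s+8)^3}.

L⁻¹{n!/(s-a)^(n+1)} = t^n·e^(at), so L⁻¹{2/(s+8)^3} = t^2·e^(-8t)

Final answer: t^2·e^(-8t)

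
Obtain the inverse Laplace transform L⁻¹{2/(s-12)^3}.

L⁻¹{n!/(s-a)^(n+1)} = t^n·e^(at), so L⁻¹{2/(s-12)^3} = t^2·e^(12t)

Final answer: t^2·e^(12t)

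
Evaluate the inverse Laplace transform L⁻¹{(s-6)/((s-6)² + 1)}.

Using frequency shift, L⁻¹{(s-6)/((s-6)² + 1)} = e^(6t)·cos(t)

Final answer: e^(6t)·cos(t)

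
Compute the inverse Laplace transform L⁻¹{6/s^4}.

L⁻¹{n!/s^(n+1)} = t^n with n=3. So L⁻¹{6/s^4} = t^3

Final answer: t^3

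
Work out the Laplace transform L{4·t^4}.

L{t^n} = n!/s^(n+1), so L{t^4} = 24/s^5. Then L{4·t^4} = 4·24/s^5 = 96/s^5

Final answer: 96/s^5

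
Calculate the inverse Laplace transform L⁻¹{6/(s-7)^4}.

L⁻¹{n!/(s-a)^(n+1)} = t^n·e^(at), so L⁻¹{6/(s-7)^4} = t^3·e^(7t)

Final answer: t^3·e^(7t)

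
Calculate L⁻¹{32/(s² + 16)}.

This is the form c·a/(s² + a²) with a = 4, c = 8. L⁻¹ = 8·sin(4t)

Final answer: 8·sin(4t)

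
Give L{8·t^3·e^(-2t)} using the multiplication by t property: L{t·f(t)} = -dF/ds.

Using L{t^n·e^(at)} = n!/(s-a)^(n+1), L{t^3·e^(-2t)} = 6/(s+2)^4, so L{8·t^3·e^(-2t)} = 8·6/(s+2)^4 = 48/(s+2)^4

Final answer: 48/(s+2)^4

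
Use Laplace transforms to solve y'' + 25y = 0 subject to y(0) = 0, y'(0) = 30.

L{y''} + 25L{y} = 0. s²Y - 0 - 30 + 25Y = 0. Y(s² + 25) = 30. Y = (30)/(s² + 25). Inverting: y(t) = 6sin(5t)

Final answer: y(t) = 6sin(5t)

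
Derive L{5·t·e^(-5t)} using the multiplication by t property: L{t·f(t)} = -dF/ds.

Using L{t^n·e^(at)} = n!/(s-a)^(n+1), L{t·e^(-5t)} = 1/(s+5)^2, so L{5·t·e^(-5t)} = 5·1/(s+5)^2 = 5/(s+5)^2

Final answer: 5/(s+5)^2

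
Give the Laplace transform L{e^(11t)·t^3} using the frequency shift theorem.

L{e^(at)·t^n} = n!/(s-a)^(n+1), so L{e^(11t)·t^3} = 6/(s-11)^4

Final answer: 6/(s-11)^4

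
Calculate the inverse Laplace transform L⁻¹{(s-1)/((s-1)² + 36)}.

Using frequency shift, L⁻¹{(s-1)/((s-1)² + 36)} = e^t·cos(6t)

Final answer: e^t·cos(6t)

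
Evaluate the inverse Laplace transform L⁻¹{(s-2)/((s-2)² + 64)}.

Using frequency shift, L⁻¹{(s-2)/((s-2)² + 64)} = e^(2t)·cos(8t)

Final answer: e^(2t)·cos(8t)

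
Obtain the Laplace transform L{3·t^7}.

L{t^n} = n!/s^(n+1), so L{t^7} = 5040/s^8. Then L{3·t^7} = 3·5040/s^8 = 15120/s^8

Final answer: 15120/s^8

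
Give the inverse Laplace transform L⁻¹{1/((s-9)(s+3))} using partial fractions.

Decompose: A/(s-9) + B/(s+3). A = 1/12, B = -1/12. f(t) = (e^(9t) - e^(-3t))/12

Final answer: (e^(9t) - e^(-3t))/12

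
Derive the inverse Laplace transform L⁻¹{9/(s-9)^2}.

L⁻¹{n!/(s-a)^(n+1)} = t^n·e^(at) with n=1, a=9. So L⁻¹{1/(s-9)^2} = t·e^(9t), and L⁻¹{9/(s-9)^2} = (9/1)·t·e^(9t) = 9·t·e^(9t)

Final answer: 9·t·e^(9t)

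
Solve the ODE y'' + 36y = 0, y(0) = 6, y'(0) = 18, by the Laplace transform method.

L{y''} + 36L{y} = 0. s²Y - 6s - 18 + 36Y = 0. Y(s² + 36) = 6s + 18. Y = (6s + 18)/(s² + 36). Inverting: y(t) = 6cos(6t) + 3sin(6t)

Final answer: y(t) = 6cos(6t) + 3sin(6t)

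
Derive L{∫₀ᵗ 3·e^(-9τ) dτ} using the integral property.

L{∫₀ᵗ f(τ)dτ} = F(s)/s with F(s) = 3/(s+9), so L{∫₀ᵗ 3·e^(-9τ) dτ} = 3/(s(s+9))

Final answer: 3/(s(s+9))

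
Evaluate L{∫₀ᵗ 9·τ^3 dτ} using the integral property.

L{∫₀ᵗ f(τ)dτ} = F(s)/s with f(t) = 9t^3. F(s) = 54/s^4, so L{∫₀ᵗ 9·τ^3 dτ} = (54/s^4)/s = 54/s^5. (Check: ∫₀ᵗ 9·τ^3 dτ = 9t^4/4.)

Final answer: 54/s^5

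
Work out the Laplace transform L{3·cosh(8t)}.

L{cosh(ωt)} = s/(s² - ω²), so L{cosh(8t)} = s/(s² - 64). Then L{3·cosh(8t)} = 3·s/(s² - 64) = 3s/(s² - 64)

Final answer: 3s/(s² - 64)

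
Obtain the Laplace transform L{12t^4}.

L{12t^4} = 12 · L{t^4} = 12 · 24/s^5 = 288/s^5

Final answer: 288/s^5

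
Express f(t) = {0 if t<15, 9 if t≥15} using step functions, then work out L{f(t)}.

f(t) = 9·u(t-15). L{u(t-15)} = e^(-15s)/s, so L{f(t)} = 9·e^(-15s)/s

Final answer: 9·e^(-15s)/s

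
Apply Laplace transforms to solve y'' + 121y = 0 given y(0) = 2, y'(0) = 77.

L{y''} + 121L{y} = 0. s²Y - 2s - 77 + 121Y = 0. Y(s² + 121) = 2s + 77. Y = (2s + 77)/(s² + 121). Inverting: y(t) = 2cos(11t) + 7sin(11t)

Final answer: y(t) = 2cos(11t) + 7sin(11t)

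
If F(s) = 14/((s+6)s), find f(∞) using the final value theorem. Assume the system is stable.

f(∞) = lim_{s→0} sF(s) = lim_{s→0} 14/(s+6) = 7/3

Final answer: 7/3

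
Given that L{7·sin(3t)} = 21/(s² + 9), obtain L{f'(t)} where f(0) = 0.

L{f'(t)} = s·F(s) - f(0) = s·21/(s² + 9) - 0 = 21s/(s² + 9)

Final answer: 21s/(s² + 9)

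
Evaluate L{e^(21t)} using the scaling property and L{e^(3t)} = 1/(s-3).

Using L{f(at)} = (1/a)F(s/a) with a=7 and f(t) = e^(3t): L{e^(21t)} = (1/7) · 1/((s/7)-3) = (1/7) · 7/(s-21) = 1/(s-21)

Final answer: 1/(s-21)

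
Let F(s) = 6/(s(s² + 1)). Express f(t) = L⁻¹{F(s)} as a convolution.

6/(s(s² + 1)) = (1/s)·(6/(s² + 1)) = L{1}·L{6·sin(t)}. So f(t) = 1*(6·sin(t)) = ∫₀ᵗ 6·sin(τ) dτ

Final answer: ∫₀ᵗ 6·sin(τ) dτ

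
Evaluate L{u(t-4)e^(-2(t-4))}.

u(t-a)f(t-a) with f(t)=e^(-2t). L{e^(-2t)} = 1/(s+2). By time shift: e^(-4s)/(s+2)

Final answer: e^(-4s)/(s+2)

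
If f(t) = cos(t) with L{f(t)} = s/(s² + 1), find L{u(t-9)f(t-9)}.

Time shift theorem: L{u(t-a)f(t-a)} = e^(-as)F(s). Here a=9, F(s) = s/(s² + 1), so L{u(t-9)f(t-9)} = e^(-9s)·s/(s² + 1)

Final answer: e^(-9s)·s/(s² + 1)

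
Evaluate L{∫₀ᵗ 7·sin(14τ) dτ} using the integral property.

L{∫₀ᵗ f(τ)dτ} = F(s)/s with F(s) = 98/(s² + 196), so the result is (98/(s² + 196))/s = 98/(s(s² + 196))

Final answer: 98/(s(s² + 196))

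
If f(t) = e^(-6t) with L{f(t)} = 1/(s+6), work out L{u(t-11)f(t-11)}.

Time shift theorem: L{u(t-a)f(t-a)} = e^(-as)F(s). Here a=11, F(s) = 1/(s+6), so L{u(t-11)f(t-11)} = e^(-11s)·1/(s+6)

Final answer: e^(-11s)·1/(s+6)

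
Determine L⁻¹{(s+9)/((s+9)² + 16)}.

Using frequency shift: L⁻¹{(s-a)/((s-a)² + b²)} = e^(at)cos(bt). Here a=-9, b=4

Final answer: e^(-9t)·cos(4t)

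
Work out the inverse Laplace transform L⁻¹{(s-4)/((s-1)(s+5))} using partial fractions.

Using partial fractions, f(t) = (-3e^t + 9e^(-5t))/6

Final answer: (-3e^t + 9e^(-5t))/6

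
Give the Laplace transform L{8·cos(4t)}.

L{cos(ωt)} = s/(s² + ω²), so L{cos(4t)} = s/(s² + 16). Then L{8·cos(4t)} = 8·s/(s² + 16) = 8s/(s² + 16)

Final answer: 8s/(s² + 16)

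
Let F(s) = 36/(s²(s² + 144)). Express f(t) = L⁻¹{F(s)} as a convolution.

36/(s²(s² + 144)) = (1/s²)·(36/(s² + 144)) = L{t}·L{3·sin(12t)}. So f(t) = t*(3·sin(12t)) = ∫₀ᵗ 3τ·sin(12(t-τ)) dτ

Final answer: ∫₀ᵗ 3τ·sin(12(t-τ)) dτ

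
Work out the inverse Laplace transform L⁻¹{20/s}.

L⁻¹{c/s} = c, so L⁻¹{20/s} = 20

Final answer: 20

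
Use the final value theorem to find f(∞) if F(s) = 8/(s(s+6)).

f(∞) = lim_{s→0} s·8/(s(s+6)) = lim_{s→0} 8/(s+6) = 8/6 = 4/3

Final answer: 4/3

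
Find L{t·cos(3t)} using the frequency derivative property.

L{cos(3t)} = s/(s² + 9). Derivative: d/ds[s/(s² + 9)] = [(s² + 9) - s·2s]/(s² + 9)² = (9 - s²)/(s² + 9)². So L{t·cos(3t)} = -F'(s) = (s² - 9)/(s² + 9)²

Final answer: (s² - 9)/(s² + 9)²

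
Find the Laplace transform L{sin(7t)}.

L{sin(ωt)} = ω/(s² + ω²), so L{sin(7t)} = 7/(s² + 49)

Final answer: 7/(s² + 49)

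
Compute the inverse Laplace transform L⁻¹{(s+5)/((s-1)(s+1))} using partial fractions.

Using partial fractions, f(t) = (6e^t - 4e^(-t))/2

Final answer: (6e^t - 4e^(-t))/2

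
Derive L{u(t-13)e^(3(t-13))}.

u(t-a)f(t-a) with f(t)=e^(3t). L{e^(3t)} = 1/(s-3). By time shift: e^(-13s)/(s-3)

Final answer: e^(-13s)/(s-3)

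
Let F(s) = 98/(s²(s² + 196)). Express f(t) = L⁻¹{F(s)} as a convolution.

98/(s²(s² + 196)) = (1/s²)·(98/(s² + 196)) = L{t}·L{7·sin(14t)}. So f(t) = t*(7·sin(14t)) = ∫₀ᵗ 7τ·sin(14(t-τ)) dτ

Final answer: ∫₀ᵗ 7τ·sin(14(t-τ)) dτ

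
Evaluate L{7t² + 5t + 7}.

L{7t² + 5t + 7} = 7·2/s³ + 5/s² + 7/s = 14/s³ + 5/s² + 7/s

Final answer: 14/s³ + 5/s² + 7/s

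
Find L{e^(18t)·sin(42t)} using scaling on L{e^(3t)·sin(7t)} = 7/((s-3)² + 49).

Scaling with a=6: L{e^(18t)·sin(42t)} = (1/6) · 7/((s/6-3)² + 49). Simplifying: 42/((s-18)² + 1764)

Final answer: 42/((s-18)² + 1764)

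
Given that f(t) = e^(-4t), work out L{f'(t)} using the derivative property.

f(0) = 1, F(s) = 1/(s+4). L{f'(t)} = s·F(s) - f(0) = s/(s+4) - 1 = (s - (s+4))/(s+4) = -4/(s+4)

Final answer: -4/(s+4)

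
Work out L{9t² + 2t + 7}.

L{9t² + 2t + 7} = 9·2/s³ + 2/s² + 7/s = 18/s³ + 2/s² + 7/s

Final answer: 18/s³ + 2/s² + 7/s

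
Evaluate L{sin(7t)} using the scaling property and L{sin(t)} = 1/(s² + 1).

Using L{f(at)} = (1/a)F(s/a) with a=7: L{sin(7t)} = (1/7) · 1/((s/7)² + 1) = (1/7) · 1·49/(s² + 49) = 7/(s² + 49)

Final answer: 7/(s² + 49)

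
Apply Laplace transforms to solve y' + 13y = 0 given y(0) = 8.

L{y'} + 13L{y} = 0. sY - 8 + 13Y = 0. Y(s+13) = 8. Y = 8/(s+13)

Final answer: y(t) = 8e^(-13t)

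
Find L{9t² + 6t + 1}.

L{9t² + 6t + 1} = 9·2/s³ + 6/s² + 1/s = 18/s³ + 6/s² + 1/s

Final answer: 18/s³ + 6/s² + 1/s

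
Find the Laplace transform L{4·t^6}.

L{t^n} = n!/s^(n+1), so L{t^6} = 720/s^7. Then L{4·t^6} = 4·720/s^7 = 2880/s^7

Final answer: 2880/s^7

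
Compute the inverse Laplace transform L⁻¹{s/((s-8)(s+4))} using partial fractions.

Using partial fractions, f(t) = (8e^(8t) + 4e^(-4t))/12

Final answer: (8e^(8t) + 4e^(-4t))/12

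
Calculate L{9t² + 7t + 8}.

L{9t² + 7t + 8} = 9·2/s³ + 7/s² + 8/s = 18/s³ + 7/s² + 8/s

Final answer: 18/s³ + 7/s² + 8/s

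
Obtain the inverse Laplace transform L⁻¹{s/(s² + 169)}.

L⁻¹{s/(s² + 169)} = cos(13t)

Final answer: cos(13t)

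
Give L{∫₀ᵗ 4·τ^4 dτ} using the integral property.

L{∫₀ᵗ f(τ)dτ} = F(s)/s with f(t) = 4t^4. F(s) = 96/s^5, so L{∫₀ᵗ 4·τ^4 dτ} = (96/s^5)/s = 96/s^6. (Check: ∫₀ᵗ 4·τ^4 dτ = 4t^5/5.)

Final answer: 96/s^6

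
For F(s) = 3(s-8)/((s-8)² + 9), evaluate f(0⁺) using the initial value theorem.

f(0⁺) = lim_{s→∞} sF(s) = lim_{s→∞} 3s(s-8)/((s-8)² + 9) = 3

Final answer: 3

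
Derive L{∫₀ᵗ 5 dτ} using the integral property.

L{∫₀ᵗ f(τ)dτ} = F(s)/s with f(t) = 5. F(s) = 5/s, so L{∫₀ᵗ 5 dτ} = (5/s)/s = 5/s². (Check: ∫₀ᵗ 5 dτ = 5t.)

Final answer: 5/s²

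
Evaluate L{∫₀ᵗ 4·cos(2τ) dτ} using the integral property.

L{∫₀ᵗ f(τ)dτ} = F(s)/s with F(s) = 4s/(s² + 4), so the result is (4s/(s² + 4))/s = 4/(s² + 4)

Final answer: 4/(s² + 4)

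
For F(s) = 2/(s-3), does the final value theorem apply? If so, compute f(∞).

sF(s) = 2s/(s-3) has a pole at s = 3 in the right half-plane. Theorem does NOT apply (unstable system; f(t) = 2·e^(3t) grows without bound).

Final answer: Not applicable (unstable)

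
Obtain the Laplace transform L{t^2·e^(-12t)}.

L{t^n·e^(at)} = n!/(s-a)^(n+1), so L{t^2·e^(-12t)} = 2/(s+12)^3

Final answer: 2/(s+12)^3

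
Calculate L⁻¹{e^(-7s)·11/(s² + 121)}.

L⁻¹{11/(s² + 121)} = sin(11t). By the time shift theorem, L⁻¹{e^(-as)F(s)} = u(t-a)f(t-a) with a=7, so L⁻¹{e^(-7s)·11/(s² + 121)} = u(t-7)·sin(11(t-7))

Final answer: u(t-7)·sin(11(t-7))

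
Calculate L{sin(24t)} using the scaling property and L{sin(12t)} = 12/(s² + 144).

Using L{f(at)} = (1/a)F(s/a) with a=2: L{sin(24t)} = (1/2) · 12/((s/2)² + 144) = (1/2) · 12·4/(s² + 576) = 24/(s² + 576)

Final answer: 24/(s² + 576)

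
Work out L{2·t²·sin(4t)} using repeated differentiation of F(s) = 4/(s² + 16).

F(s) = 4/(s² + 16). F'(s) = -8s/(s² + 16)². F''(s) = -8(16 - 3s²)/(s² + 16)³ = (24s² - 128)/(s² + 16)³. So L{t²·sin(4t)} = (-1)² F''(s) = (24s² - 128)/(s² + 16)³. Then L{2·t²·sin(4t)} = 2·(24s² - 128)/(s² + 16)³ = (48s² - 256)/(s² + 16)³

Final answer: (48s² - 256)/(s² + 16)³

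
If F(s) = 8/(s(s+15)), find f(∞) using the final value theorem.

f(∞) = lim_{s→0} s·8/(s(s+15)) = lim_{s→0} 8/(s+15) = 8/15 = 8/15

Final answer: 8/15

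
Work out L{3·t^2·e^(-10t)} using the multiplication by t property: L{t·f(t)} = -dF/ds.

Using L{t^n·e^(at)} = n!/(s-a)^(n+1), L{t^2·e^(-10t)} = 2/(s+10)^3, so L{3·t^2·e^(-10t)} = 3·2/(s+10)^3 = 6/(s+10)^3

Final answer: 6/(s+10)^3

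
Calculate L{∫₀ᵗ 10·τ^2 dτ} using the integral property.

L{∫₀ᵗ f(τ)dτ} = F(s)/s with f(t) = 10t^2. F(s) = 20/s^3, so L{∫₀ᵗ 10·τ^2 dτ} = (20/s^3)/s = 20/s^4. (Check: ∫₀ᵗ 10·τ^2 dτ = 10t^3/3.)

Final answer: 20/s^4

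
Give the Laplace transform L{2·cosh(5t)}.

L{cosh(ωt)} = s/(s² - ω²), so L{cosh(5t)} = s/(s² - 25). Then L{2·cosh(5t)} = 2·s/(s² - 25) = 2s/(s² - 25)

Final answer: 2s/(s² - 25)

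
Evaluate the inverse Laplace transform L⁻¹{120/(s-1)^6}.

L⁻¹{n!/(s-a)^(n+1)} = t^n·e^(at), so L⁻¹{120/(s-1)^6} = t^5·e^t

Final answer: t^5·e^t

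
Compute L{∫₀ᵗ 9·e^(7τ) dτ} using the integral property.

L{∫₀ᵗ f(τ)dτ} = F(s)/s with F(s) = 9/(s-7), so L{∫₀ᵗ 9·e^(7τ) dτ} = 9/(s(s-7))

Final answer: 9/(s(s-7))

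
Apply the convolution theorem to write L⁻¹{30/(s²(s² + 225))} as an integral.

30/(s²(s² + 225)) = (1/s²)·(30/(s² + 225)) = L{t}·L{2·sin(15t)}. So f(t) = t*(2·sin(15t)) = ∫₀ᵗ 2τ·sin(15(t-τ)) dτ

Final answer: ∫₀ᵗ 2τ·sin(15(t-τ)) dτ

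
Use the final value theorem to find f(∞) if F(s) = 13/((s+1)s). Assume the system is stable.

f(∞) = lim_{s→0} sF(s) = lim_{s→0} 13/(s+1) = 13

Final answer: 13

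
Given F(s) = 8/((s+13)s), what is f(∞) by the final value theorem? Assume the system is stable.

f(∞) = lim_{s→0} sF(s) = lim_{s→0} 8/(s+13) = 8/13

Final answer: 8/13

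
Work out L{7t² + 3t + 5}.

L{7t² + 3t + 5} = 7·2/s³ + 3/s² + 5/s = 14/s³ + 3/s² + 5/s

Final answer: 14/s³ + 3/s² + 5/s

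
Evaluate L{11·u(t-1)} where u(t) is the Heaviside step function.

L{u(t-a)} = e^(-as)/s. Here a=1, so L{u(t-1)} = e^(-s)/s, and L{11·u(t-1)} = 11·e^(-s)/s

Final answer: 11·e^(-s)/s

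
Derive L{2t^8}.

L{t^n} = n!/s^(n+1). So L{2t^8} = 2·8!/s^9 = 80640/s^9

Final answer: 80640/s^9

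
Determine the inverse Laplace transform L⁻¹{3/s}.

L⁻¹{c/s} = c, so L⁻¹{3/s} = 3

Final answer: 3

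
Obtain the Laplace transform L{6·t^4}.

L{t^n} = n!/s^(n+1), so L{t^4} = 24/s^5. Then L{6·t^4} = 6·24/s^5 = 144/s^5

Final answer: 144/s^5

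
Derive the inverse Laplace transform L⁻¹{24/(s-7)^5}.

L⁻¹{n!/(s-a)^(n+1)} = t^n·e^(at), so L⁻¹{24/(s-7)^5} = t^4·e^(7t)

Final answer: t^4·e^(7t)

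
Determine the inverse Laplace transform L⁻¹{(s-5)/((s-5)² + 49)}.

Using frequency shift, L⁻¹{(s-5)/((s-5)² + 49)} = e^(5t)·cos(7t)

Final answer: e^(5t)·cos(7t)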